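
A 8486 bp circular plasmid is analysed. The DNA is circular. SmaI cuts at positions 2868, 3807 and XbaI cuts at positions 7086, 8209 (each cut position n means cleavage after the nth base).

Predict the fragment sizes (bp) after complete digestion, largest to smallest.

3279, 3145, 1123, 939 bp

Combined cut positions (sorted): 2868, 3807, 7086, 8209.
Circular molecule, 4 cuts → 4 fragments:
  3807 − 2868 = 939 bp
  7086 − 3807 = 3279 bp
  8209 − 7086 = 1123 bp
  wrap: 8486 − 8209 + 2868 = 3145 bp
Sorted largest to smallest: 3279, 3145, 1123, 939 bp.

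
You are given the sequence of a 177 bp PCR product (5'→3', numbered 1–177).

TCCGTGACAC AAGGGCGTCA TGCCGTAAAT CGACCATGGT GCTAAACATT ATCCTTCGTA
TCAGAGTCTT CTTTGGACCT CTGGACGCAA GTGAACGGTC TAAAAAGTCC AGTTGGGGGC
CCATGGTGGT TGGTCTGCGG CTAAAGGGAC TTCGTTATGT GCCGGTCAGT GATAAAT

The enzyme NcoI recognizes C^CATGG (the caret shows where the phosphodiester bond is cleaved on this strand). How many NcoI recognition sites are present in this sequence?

2

CCATGG occurs starting at positions 34, 121.
NcoI cuts at 2 sites.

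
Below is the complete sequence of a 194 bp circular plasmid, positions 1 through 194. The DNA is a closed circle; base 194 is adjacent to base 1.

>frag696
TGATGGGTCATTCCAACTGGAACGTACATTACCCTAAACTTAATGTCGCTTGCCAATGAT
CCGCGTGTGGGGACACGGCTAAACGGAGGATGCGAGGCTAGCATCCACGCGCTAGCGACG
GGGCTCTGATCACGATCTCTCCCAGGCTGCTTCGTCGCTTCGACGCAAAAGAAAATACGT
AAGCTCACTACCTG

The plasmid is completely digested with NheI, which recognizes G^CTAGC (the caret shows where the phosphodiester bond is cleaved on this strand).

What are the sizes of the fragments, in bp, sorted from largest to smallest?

180, 14 bp

NheI sites (GCTAGC) start at positions 97, 111.
NheI cuts after the first base of each site, so after positions 97, 111.
Circular molecule, 2 cuts → 2 fragments:
  98–111 → 14 bp
  112–194 then 1–97 → 83 + 97 = 180 bp
Sorted largest to smallest: 180, 14 bp.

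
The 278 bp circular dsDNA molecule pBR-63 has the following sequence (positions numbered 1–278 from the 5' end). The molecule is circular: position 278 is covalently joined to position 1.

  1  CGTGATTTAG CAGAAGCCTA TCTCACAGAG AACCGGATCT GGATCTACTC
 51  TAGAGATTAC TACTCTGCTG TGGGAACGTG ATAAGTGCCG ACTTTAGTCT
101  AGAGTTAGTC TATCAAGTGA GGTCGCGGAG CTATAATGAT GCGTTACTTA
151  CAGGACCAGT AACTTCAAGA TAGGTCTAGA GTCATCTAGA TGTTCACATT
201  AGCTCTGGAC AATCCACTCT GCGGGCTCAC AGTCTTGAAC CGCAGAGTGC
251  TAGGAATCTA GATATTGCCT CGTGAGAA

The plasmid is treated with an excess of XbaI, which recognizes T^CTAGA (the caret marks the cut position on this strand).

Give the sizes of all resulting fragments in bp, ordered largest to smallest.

XbaI sites (TCTAGA) start at positions 49, 98, 175, 185, 257.
XbaI cuts after the first base of each site, so after positions 49, 98, 175, 185, 257.
Circular molecule, 5 cuts → 5 fragments:
  50–98 → 49 bp
  99–175 → 77 bp
  176–185 → 10 bp
  186–257 → 72 bp
  258–278 then 1–49 → 21 + 49 = 70 bp
Sorted largest to smallest: 77, 72, 70, 49, 10 bp.

77, 72, 70, 49, 10 bp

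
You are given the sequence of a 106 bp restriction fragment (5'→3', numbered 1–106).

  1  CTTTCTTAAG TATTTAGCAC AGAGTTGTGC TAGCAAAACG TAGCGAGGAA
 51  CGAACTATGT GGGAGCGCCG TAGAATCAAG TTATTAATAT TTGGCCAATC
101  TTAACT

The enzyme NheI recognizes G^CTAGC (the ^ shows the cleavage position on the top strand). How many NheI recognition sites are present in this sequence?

GCTAGC occurs starting at position 29.
NheI cuts at 1 site.

1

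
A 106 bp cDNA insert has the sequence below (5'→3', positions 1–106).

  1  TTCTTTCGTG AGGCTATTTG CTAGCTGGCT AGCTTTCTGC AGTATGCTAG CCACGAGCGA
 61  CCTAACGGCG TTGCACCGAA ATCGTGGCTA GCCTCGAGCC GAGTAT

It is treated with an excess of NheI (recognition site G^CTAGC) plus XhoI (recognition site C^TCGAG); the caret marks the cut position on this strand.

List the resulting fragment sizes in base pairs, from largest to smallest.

41, 20, 18, 13, 8, 6 bp

NheI sites (GCTAGC) start at positions 20, 28, 46, 87.
NheI cuts after the first base of each site, so after positions 20, 28, 46, 87.
The XhoI site (CTCGAG) starts at position 93.
XhoI cuts after the first base of each site, so after position 93.
Combined cut positions: 20, 28, 46, 87, 93.
Linear molecule, 5 cuts → 6 fragments:
  1–20 → 20 bp
  21–28 → 8 bp
  29–46 → 18 bp
  47–87 → 41 bp
  88–93 → 6 bp
  94–106 → 13 bp
Sorted largest to smallest: 41, 20, 18, 13, 8, 6 bp.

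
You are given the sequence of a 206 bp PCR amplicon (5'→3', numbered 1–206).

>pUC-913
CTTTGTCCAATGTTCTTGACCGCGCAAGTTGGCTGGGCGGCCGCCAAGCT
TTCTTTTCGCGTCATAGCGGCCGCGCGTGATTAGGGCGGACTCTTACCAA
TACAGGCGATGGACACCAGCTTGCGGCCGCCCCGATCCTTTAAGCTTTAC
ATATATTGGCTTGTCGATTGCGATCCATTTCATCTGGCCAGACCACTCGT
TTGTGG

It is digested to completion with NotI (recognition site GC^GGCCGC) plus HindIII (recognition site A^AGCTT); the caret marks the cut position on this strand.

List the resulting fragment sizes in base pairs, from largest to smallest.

NotI sites (GCGGCCGC) start at positions 37, 67, 123.
NotI cuts after base 2 of each site, so after positions 38, 68, 124.
HindIII sites (AAGCTT) start at positions 46, 142.
HindIII cuts after the first base of each site, so after positions 46, 142.
Combined cut positions: 38, 46, 68, 124, 142.
Linear molecule, 5 cuts → 6 fragments:
  1–38 → 38 bp
  39–46 → 8 bp
  47–68 → 22 bp
  69–124 → 56 bp
  125–142 → 18 bp
  143–206 → 64 bp
Sorted largest to smallest: 64, 56, 38, 22, 18, 8 bp.

64, 56, 38, 22, 18, 8 bp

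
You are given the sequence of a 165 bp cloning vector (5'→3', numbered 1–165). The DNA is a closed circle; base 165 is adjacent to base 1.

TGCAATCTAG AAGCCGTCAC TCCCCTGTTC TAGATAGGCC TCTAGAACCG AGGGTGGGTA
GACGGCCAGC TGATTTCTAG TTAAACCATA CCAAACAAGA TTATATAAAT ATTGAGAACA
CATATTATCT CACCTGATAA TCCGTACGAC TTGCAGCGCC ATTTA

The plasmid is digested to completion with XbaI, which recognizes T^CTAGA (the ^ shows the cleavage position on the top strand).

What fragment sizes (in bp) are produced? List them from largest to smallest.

130, 23, 12 bp

XbaI sites (TCTAGA) start at positions 6, 29, 41.
XbaI cuts after the first base of each site, so after positions 6, 29, 41.
Circular molecule, 3 cuts → 3 fragments:
  7–29 → 23 bp
  30–41 → 12 bp
  42–165 then 1–6 → 124 + 6 = 130 bp
Sorted largest to smallest: 130, 23, 12 bp.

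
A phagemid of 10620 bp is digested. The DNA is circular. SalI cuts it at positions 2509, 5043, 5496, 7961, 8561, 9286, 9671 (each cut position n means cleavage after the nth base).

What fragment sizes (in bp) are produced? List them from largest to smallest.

Circular molecule, 7 cuts → 7 fragments:
  5043 − 2509 = 2534 bp
  5496 − 5043 = 453 bp
  7961 − 5496 = 2465 bp
  8561 − 7961 = 600 bp
  9286 − 8561 = 725 bp
  9671 − 9286 = 385 bp
  wrap: 10620 − 9671 + 2509 = 3458 bp
Sorted largest to smallest: 3458, 2534, 2465, 725, 600, 453, 385 bp.

3458, 2534, 2465, 725, 600, 453, 385 bp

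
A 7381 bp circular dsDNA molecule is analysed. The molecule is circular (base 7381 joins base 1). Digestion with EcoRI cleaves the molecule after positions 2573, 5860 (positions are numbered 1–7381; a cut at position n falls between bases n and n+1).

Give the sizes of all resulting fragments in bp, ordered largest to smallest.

4094, 3287 bp

Circular molecule, 2 cuts → 2 fragments:
  5860 − 2573 = 3287 bp
  wrap: 7381 − 5860 + 2573 = 4094 bp
Sorted largest to smallest: 4094, 3287 bp.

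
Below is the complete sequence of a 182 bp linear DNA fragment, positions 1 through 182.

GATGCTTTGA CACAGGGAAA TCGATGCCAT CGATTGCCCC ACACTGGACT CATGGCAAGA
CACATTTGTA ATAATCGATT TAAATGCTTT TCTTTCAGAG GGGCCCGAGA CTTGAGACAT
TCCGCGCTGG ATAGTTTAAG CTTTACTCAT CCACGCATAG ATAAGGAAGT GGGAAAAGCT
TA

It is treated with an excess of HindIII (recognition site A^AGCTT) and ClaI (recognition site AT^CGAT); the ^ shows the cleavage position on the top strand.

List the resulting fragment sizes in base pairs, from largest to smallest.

63, 45, 38, 21, 9, 6 bp

HindIII sites (AAGCTT) start at positions 138, 176.
HindIII cuts after the first base of each site, so after positions 138, 176.
ClaI sites (ATCGAT) start at positions 20, 29, 74.
ClaI cuts after base 2 of each site, so after positions 21, 30, 75.
Combined cut positions: 21, 30, 75, 138, 176.
Linear molecule, 5 cuts → 6 fragments:
  1–21 → 21 bp
  22–30 → 9 bp
  31–75 → 45 bp
  76–138 → 63 bp
  139–176 → 38 bp
  177–182 → 6 bp
Sorted largest to smallest: 63, 45, 38, 21, 9, 6 bp.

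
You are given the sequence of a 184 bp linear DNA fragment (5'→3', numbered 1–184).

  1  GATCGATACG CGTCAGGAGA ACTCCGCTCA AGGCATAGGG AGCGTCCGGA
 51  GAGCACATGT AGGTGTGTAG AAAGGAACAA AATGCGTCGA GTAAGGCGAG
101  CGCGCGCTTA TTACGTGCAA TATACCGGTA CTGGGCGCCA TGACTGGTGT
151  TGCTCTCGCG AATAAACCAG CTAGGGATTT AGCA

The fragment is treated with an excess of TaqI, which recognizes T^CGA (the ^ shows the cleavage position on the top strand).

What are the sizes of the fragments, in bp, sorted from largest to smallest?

97, 84, 3 bp

TaqI sites (TCGA) start at positions 3, 87.
TaqI cuts after the first base of each site, so after positions 3, 87.
Linear molecule, 2 cuts → 3 fragments:
  1–3 → 3 bp
  4–87 → 84 bp
  88–184 → 97 bp
Sorted largest to smallest: 97, 84, 3 bp.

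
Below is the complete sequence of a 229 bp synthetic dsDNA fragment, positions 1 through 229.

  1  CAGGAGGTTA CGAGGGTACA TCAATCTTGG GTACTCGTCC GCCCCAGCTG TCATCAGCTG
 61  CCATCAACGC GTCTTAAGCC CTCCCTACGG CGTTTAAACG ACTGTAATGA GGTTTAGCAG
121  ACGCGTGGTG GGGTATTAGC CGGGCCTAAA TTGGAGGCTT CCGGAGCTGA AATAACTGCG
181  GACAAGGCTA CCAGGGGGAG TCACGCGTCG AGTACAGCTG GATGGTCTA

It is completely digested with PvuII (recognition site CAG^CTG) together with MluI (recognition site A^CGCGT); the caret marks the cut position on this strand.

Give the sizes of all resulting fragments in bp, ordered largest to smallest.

PvuII sites (CAGCTG) start at positions 45, 55, 215.
PvuII cuts after base 3 of each site, so after positions 47, 57, 217.
MluI sites (ACGCGT) start at positions 67, 121, 203.
MluI cuts after the first base of each site, so after positions 67, 121, 203.
Combined cut positions: 47, 57, 67, 121, 203, 217.
Linear molecule, 6 cuts → 7 fragments:
  1–47 → 47 bp
  48–57 → 10 bp
  58–67 → 10 bp
  68–121 → 54 bp
  122–203 → 82 bp
  204–217 → 14 bp
  218–229 → 12 bp
Sorted largest to smallest: 82, 54, 47, 14, 12, 10, 10 bp.

82, 54, 47, 14, 12, 10, 10 bp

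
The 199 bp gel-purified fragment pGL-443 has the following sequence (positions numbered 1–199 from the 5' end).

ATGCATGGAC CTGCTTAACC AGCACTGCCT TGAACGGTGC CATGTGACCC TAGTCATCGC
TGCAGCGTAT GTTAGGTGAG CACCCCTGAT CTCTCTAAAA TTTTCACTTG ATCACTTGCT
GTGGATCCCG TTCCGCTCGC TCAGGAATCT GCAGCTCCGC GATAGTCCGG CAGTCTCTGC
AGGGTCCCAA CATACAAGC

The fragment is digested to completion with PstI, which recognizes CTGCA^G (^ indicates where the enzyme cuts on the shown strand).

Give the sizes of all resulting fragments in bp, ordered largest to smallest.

89, 64, 28, 18 bp

PstI sites (CTGCAG) start at positions 60, 149, 177.
PstI cuts after base 5 of each site (before the last base), so after positions 64, 153, 181.
Linear molecule, 3 cuts → 4 fragments:
  1–64 → 64 bp
  65–153 → 89 bp
  154–181 → 28 bp
  182–199 → 18 bp
Sorted largest to smallest: 89, 64, 28, 18 bp.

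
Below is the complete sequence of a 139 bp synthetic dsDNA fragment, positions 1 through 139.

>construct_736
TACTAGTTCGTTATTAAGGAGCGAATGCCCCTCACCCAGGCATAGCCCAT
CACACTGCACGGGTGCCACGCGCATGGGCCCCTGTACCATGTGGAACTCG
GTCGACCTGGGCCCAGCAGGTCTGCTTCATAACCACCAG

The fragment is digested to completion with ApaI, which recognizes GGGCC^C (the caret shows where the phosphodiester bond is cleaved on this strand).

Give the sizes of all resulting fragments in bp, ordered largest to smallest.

80, 33, 26 bp

ApaI sites (GGGCCC) start at positions 76, 109.
ApaI cuts after base 5 of each site (before the last base), so after positions 80, 113.
Linear molecule, 2 cuts → 3 fragments:
  1–80 → 80 bp
  81–113 → 33 bp
  114–139 → 26 bp
Sorted largest to smallest: 80, 33, 26 bp.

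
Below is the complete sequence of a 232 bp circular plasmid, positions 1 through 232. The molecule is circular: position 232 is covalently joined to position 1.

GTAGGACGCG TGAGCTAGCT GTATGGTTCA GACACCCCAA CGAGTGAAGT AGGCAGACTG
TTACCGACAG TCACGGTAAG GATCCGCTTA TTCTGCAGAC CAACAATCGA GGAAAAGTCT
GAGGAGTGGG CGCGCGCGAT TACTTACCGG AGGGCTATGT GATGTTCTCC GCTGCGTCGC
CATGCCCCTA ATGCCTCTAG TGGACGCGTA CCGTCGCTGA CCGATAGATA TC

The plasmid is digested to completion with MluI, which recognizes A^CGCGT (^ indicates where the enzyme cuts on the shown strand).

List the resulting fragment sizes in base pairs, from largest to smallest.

MluI sites (ACGCGT) start at positions 6, 204.
MluI cuts after the first base of each site, so after positions 6, 204.
Circular molecule, 2 cuts → 2 fragments:
  7–204 → 198 bp
  205–232 then 1–6 → 28 + 6 = 34 bp
Sorted largest to smallest: 198, 34 bp.

198, 34 bp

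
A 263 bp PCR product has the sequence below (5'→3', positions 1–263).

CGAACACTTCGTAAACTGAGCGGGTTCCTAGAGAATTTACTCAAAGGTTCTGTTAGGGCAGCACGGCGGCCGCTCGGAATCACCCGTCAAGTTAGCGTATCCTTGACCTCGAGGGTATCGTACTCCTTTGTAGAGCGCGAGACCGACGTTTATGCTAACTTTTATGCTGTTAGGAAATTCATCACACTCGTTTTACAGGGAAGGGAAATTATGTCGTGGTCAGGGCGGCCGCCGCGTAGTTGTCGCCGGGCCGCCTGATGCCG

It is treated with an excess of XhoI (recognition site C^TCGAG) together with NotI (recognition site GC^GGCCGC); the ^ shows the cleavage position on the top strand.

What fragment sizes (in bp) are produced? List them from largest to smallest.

The XhoI site (CTCGAG) starts at position 108.
XhoI cuts after the first base of each site, so after position 108.
NotI sites (GCGGCCGC) start at positions 66, 225.
NotI cuts after base 2 of each site, so after positions 67, 226.
Combined cut positions: 67, 108, 226.
Linear molecule, 3 cuts → 4 fragments:
  1–67 → 67 bp
  68–108 → 41 bp
  109–226 → 118 bp
  227–263 → 37 bp
Sorted largest to smallest: 118, 67, 41, 37 bp.

118, 67, 41, 37 bp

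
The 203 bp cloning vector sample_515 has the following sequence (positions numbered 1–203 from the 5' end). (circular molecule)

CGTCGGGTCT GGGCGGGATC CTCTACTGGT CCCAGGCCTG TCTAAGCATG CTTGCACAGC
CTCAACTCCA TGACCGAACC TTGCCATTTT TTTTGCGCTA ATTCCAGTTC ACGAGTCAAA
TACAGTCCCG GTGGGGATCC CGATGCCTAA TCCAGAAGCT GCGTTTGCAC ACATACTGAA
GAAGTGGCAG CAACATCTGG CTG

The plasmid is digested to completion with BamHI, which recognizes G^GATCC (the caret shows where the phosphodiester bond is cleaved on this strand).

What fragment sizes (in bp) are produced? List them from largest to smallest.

BamHI sites (GGATCC) start at positions 16, 135.
BamHI cuts after the first base of each site, so after positions 16, 135.
Circular molecule, 2 cuts → 2 fragments:
  17–135 → 119 bp
  136–203 then 1–16 → 68 + 16 = 84 bp
Sorted largest to smallest: 119, 84 bp.

119, 84 bp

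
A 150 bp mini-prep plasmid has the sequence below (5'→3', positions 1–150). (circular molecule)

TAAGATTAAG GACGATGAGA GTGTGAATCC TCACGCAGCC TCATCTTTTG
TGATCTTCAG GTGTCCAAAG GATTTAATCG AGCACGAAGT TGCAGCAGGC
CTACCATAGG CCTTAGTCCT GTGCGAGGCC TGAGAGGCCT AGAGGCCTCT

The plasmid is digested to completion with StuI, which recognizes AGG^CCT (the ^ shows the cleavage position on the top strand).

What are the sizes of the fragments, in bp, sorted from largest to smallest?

StuI sites (AGGCCT) start at positions 97, 108, 126, 135, 143.
StuI cuts after base 3 of each site, so after positions 99, 110, 128, 137, 145.
Circular molecule, 5 cuts → 5 fragments:
  100–110 → 11 bp
  111–128 → 18 bp
  129–137 → 9 bp
  138–145 → 8 bp
  146–150 then 1–99 → 5 + 99 = 104 bp
Sorted largest to smallest: 104, 18, 11, 9, 8 bp.

104, 18, 11, 9, 8 bp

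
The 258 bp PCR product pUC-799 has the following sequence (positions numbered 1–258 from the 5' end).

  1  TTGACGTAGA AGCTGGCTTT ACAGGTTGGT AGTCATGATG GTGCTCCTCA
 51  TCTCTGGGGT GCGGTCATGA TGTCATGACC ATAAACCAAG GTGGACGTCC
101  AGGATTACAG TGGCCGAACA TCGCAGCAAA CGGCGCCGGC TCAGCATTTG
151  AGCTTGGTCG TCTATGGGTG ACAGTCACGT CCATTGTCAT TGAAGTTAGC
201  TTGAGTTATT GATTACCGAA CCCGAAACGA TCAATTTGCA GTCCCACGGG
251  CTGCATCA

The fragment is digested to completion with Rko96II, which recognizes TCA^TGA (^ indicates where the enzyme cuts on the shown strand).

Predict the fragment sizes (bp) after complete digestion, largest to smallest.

Rko96II sites (TCATGA) start at positions 33, 65, 73.
Rko96II cuts after base 3 of each site, so after positions 35, 67, 75.
Linear molecule, 3 cuts → 4 fragments:
  1–35 → 35 bp
  36–67 → 32 bp
  68–75 → 8 bp
  76–258 → 183 bp
Sorted largest to smallest: 183, 35, 32, 8 bp.

183, 35, 32, 8 bp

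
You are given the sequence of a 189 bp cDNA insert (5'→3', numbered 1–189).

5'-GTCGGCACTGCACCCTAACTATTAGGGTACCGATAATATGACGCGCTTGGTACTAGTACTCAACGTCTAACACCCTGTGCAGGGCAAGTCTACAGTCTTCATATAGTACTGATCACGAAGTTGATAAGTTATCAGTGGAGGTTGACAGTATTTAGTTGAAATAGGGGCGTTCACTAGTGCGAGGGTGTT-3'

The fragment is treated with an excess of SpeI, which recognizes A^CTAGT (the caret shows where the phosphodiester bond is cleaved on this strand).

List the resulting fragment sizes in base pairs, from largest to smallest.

121, 52, 16 bp

SpeI sites (ACTAGT) start at positions 52, 173.
SpeI cuts after the first base of each site, so after positions 52, 173.
Linear molecule, 2 cuts → 3 fragments:
  1–52 → 52 bp
  53–173 → 121 bp
  174–189 → 16 bp
Sorted largest to smallest: 121, 52, 16 bp.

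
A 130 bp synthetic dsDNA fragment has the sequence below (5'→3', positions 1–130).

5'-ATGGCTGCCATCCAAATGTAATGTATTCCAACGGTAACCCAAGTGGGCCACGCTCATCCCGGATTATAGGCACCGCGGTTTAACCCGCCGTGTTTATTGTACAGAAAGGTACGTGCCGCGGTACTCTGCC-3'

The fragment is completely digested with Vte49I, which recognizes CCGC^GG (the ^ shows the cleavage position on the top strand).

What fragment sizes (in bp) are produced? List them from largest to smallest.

Vte49I sites (CCGCGG) start at positions 73, 116.
Vte49I cuts after base 4 of each site, so after positions 76, 119.
Linear molecule, 2 cuts → 3 fragments:
  1–76 → 76 bp
  77–119 → 43 bp
  120–130 → 11 bp
Sorted largest to smallest: 76, 43, 11 bp.

76, 43, 11 bp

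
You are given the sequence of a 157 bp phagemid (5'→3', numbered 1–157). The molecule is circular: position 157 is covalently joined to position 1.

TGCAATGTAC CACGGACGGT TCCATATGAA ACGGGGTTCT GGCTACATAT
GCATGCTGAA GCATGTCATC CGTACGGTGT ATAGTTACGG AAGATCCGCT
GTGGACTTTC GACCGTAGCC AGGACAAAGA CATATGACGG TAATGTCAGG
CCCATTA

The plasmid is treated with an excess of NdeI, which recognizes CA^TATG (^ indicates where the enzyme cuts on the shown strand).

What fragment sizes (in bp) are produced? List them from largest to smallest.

NdeI sites (CATATG) start at positions 23, 46, 131.
NdeI cuts after base 2 of each site, so after positions 24, 47, 132.
Circular molecule, 3 cuts → 3 fragments:
  25–47 → 23 bp
  48–132 → 85 bp
  133–157 then 1–24 → 25 + 24 = 49 bp
Sorted largest to smallest: 85, 49, 23 bp.

85, 49, 23 bp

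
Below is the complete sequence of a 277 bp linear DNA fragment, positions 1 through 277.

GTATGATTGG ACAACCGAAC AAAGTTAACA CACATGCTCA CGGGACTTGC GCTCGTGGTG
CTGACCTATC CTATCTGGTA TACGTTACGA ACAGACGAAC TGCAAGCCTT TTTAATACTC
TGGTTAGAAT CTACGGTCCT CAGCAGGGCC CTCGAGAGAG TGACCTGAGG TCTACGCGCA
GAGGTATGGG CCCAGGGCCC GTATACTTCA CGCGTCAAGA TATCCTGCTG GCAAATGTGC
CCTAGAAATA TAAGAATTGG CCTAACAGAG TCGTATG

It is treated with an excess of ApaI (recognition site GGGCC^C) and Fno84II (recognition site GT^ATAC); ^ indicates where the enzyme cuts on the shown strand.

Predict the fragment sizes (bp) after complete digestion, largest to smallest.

ApaI sites (GGGCCC) start at positions 146, 188, 195.
ApaI cuts after base 5 of each site (before the last base), so after positions 150, 192, 199.
Fno84II sites (GTATAC) start at positions 78, 201.
Fno84II cuts after base 2 of each site, so after positions 79, 202.
Combined cut positions: 79, 150, 192, 199, 202.
Linear molecule, 5 cuts → 6 fragments:
  1–79 → 79 bp
  80–150 → 71 bp
  151–192 → 42 bp
  193–199 → 7 bp
  200–202 → 3 bp
  203–277 → 75 bp
Sorted largest to smallest: 79, 75, 71, 42, 7, 3 bp.

79, 75, 71, 42, 7, 3 bp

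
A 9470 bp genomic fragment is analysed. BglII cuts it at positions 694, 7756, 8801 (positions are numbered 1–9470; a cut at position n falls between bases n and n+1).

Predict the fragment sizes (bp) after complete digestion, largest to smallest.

Linear molecule, 3 cuts → 4 fragments:
  694 − 0 = 694 bp
  7756 − 694 = 7062 bp
  8801 − 7756 = 1045 bp
  9470 − 8801 = 669 bp
Sorted largest to smallest: 7062, 1045, 694, 669 bp.

7062, 1045, 694, 669 bp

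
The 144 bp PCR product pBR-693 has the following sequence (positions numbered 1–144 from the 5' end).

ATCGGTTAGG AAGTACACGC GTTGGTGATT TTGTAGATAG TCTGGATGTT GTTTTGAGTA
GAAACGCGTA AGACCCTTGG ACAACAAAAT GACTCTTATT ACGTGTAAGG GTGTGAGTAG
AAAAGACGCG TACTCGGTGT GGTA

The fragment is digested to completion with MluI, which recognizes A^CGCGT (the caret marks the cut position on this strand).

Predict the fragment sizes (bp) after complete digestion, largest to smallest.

62, 47, 18, 17 bp

MluI sites (ACGCGT) start at positions 17, 64, 126.
MluI cuts after the first base of each site, so after positions 17, 64, 126.
Linear molecule, 3 cuts → 4 fragments:
  1–17 → 17 bp
  18–64 → 47 bp
  65–126 → 62 bp
  127–144 → 18 bp
Sorted largest to smallest: 62, 47, 18, 17 bp.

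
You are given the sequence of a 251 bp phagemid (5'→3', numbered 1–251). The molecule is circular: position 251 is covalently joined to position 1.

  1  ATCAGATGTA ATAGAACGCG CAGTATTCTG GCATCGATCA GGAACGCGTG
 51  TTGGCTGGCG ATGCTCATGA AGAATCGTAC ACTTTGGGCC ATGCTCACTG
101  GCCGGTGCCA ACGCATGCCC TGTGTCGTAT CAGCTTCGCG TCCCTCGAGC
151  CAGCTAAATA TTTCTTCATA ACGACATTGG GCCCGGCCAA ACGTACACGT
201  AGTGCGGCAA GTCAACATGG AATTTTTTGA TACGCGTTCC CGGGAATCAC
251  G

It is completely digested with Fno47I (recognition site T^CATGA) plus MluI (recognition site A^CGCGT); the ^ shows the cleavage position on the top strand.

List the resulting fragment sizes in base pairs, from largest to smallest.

167, 63, 21 bp

The Fno47I site (TCATGA) starts at position 65.
Fno47I cuts after the first base of each site, so after position 65.
MluI sites (ACGCGT) start at positions 44, 232.
MluI cuts after the first base of each site, so after positions 44, 232.
Combined cut positions: 44, 65, 232.
Circular molecule, 3 cuts → 3 fragments:
  45–65 → 21 bp
  66–232 → 167 bp
  233–251 then 1–44 → 19 + 44 = 63 bp
Sorted largest to smallest: 167, 63, 21 bp.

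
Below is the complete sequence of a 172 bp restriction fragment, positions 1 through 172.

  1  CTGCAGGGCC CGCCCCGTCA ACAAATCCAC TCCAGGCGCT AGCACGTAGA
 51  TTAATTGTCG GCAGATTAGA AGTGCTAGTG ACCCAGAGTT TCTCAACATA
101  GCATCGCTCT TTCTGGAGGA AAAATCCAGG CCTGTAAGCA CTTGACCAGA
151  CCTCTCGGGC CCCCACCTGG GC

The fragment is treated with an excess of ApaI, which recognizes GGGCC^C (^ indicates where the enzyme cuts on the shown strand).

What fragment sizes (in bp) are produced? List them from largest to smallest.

151, 11, 10 bp

ApaI sites (GGGCCC) start at positions 6, 157.
ApaI cuts after base 5 of each site (before the last base), so after positions 10, 161.
Linear molecule, 2 cuts → 3 fragments:
  1–10 → 10 bp
  11–161 → 151 bp
  162–172 → 11 bp
Sorted largest to smallest: 151, 11, 10 bp.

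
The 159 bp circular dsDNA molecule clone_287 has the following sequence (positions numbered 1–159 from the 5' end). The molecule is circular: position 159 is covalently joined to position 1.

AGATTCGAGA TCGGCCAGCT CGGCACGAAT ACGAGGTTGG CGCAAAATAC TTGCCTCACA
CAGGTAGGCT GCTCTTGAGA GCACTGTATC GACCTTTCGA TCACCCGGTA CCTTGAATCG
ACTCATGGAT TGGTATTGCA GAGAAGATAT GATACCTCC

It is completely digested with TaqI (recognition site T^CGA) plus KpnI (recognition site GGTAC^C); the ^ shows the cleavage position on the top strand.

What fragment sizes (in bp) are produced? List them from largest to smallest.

84, 46, 14, 8, 7 bp

TaqI sites (TCGA) start at positions 5, 89, 97, 118.
TaqI cuts after the first base of each site, so after positions 5, 89, 97, 118.
The KpnI site (GGTACC) starts at position 107.
KpnI cuts after base 5 of each site (before the last base), so after position 111.
Combined cut positions: 5, 89, 97, 111, 118.
Circular molecule, 5 cuts → 5 fragments:
  6–89 → 84 bp
  90–97 → 8 bp
  98–111 → 14 bp
  112–118 → 7 bp
  119–159 then 1–5 → 41 + 5 = 46 bp
Sorted largest to smallest: 84, 46, 14, 8, 7 bp.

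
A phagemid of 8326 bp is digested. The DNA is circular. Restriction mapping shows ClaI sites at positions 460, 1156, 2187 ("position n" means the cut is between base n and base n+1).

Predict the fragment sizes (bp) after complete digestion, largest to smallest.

Circular molecule, 3 cuts → 3 fragments:
  1156 − 460 = 696 bp
  2187 − 1156 = 1031 bp
  wrap: 8326 − 2187 + 460 = 6599 bp
Sorted largest to smallest: 6599, 1031, 696 bp.

6599, 1031, 696 bp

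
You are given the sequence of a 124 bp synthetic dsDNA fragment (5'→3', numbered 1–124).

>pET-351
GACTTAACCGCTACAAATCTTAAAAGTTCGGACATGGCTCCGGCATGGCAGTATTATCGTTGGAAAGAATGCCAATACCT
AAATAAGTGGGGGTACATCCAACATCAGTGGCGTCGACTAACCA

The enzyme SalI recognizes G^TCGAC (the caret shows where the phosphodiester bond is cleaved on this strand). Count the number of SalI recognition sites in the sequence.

GTCGAC occurs starting at position 113.
SalI cuts at 1 site.

1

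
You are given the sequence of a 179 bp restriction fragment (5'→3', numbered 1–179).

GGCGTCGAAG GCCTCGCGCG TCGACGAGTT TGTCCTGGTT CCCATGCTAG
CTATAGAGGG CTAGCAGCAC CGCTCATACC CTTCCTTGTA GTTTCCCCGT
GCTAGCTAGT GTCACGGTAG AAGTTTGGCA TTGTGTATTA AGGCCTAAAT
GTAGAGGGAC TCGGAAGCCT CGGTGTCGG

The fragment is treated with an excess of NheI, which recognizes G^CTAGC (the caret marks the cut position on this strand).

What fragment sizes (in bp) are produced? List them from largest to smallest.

78, 46, 41, 14 bp

NheI sites (GCTAGC) start at positions 46, 60, 101.
NheI cuts after the first base of each site, so after positions 46, 60, 101.
Linear molecule, 3 cuts → 4 fragments:
  1–46 → 46 bp
  47–60 → 14 bp
  61–101 → 41 bp
  102–179 → 78 bp
Sorted largest to smallest: 78, 46, 41, 14 bp.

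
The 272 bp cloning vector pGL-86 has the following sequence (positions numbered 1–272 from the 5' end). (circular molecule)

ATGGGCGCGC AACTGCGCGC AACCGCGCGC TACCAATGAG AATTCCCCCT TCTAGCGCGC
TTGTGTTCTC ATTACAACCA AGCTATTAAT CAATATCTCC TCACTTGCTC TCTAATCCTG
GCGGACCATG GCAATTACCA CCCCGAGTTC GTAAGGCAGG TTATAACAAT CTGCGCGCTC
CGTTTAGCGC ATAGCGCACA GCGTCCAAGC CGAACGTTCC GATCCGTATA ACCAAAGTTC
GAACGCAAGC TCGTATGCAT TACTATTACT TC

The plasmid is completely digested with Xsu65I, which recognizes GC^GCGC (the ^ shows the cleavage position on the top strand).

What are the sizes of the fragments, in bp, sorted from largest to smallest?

118, 104, 30, 10, 10 bp

Xsu65I sites (GCGCGC) start at positions 5, 15, 25, 55, 173.
Xsu65I cuts after base 2 of each site, so after positions 6, 16, 26, 56, 174.
Circular molecule, 5 cuts → 5 fragments:
  7–16 → 10 bp
  17–26 → 10 bp
  27–56 → 30 bp
  57–174 → 118 bp
  175–272 then 1–6 → 98 + 6 = 104 bp
Sorted largest to smallest: 118, 104, 30, 10, 10 bp.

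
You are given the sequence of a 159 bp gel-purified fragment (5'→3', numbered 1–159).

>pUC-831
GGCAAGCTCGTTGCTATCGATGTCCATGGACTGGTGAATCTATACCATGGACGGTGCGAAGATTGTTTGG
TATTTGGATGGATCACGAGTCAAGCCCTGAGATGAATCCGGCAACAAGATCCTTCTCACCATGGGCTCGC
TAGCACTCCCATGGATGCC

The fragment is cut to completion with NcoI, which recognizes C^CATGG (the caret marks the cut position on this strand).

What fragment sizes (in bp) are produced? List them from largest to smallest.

84, 24, 21, 20, 10 bp

NcoI sites (CCATGG) start at positions 24, 45, 129, 149.
NcoI cuts after the first base of each site, so after positions 24, 45, 129, 149.
Linear molecule, 4 cuts → 5 fragments:
  1–24 → 24 bp
  25–45 → 21 bp
  46–129 → 84 bp
  130–149 → 20 bp
  150–159 → 10 bp
Sorted largest to smallest: 84, 24, 21, 20, 10 bp.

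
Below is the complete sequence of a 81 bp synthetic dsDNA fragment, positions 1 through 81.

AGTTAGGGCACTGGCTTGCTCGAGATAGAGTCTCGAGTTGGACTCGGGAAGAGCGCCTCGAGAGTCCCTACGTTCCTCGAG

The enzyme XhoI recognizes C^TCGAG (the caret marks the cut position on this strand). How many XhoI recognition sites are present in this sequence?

4

CTCGAG occurs starting at positions 19, 32, 57, 76.
XhoI cuts at 4 sites.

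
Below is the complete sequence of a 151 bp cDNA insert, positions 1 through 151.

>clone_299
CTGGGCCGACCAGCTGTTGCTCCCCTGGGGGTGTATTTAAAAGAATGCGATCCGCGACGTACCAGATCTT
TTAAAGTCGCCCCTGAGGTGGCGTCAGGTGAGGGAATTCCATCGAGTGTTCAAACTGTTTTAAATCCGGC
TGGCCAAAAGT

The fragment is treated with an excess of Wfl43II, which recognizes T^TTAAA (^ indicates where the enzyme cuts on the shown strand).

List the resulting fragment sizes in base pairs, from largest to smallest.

Wfl43II sites (TTTAAA) start at positions 36, 70, 129.
Wfl43II cuts after the first base of each site, so after positions 36, 70, 129.
Linear molecule, 3 cuts → 4 fragments:
  1–36 → 36 bp
  37–70 → 34 bp
  71–129 → 59 bp
  130–151 → 22 bp
Sorted largest to smallest: 59, 36, 34, 22 bp.

59, 36, 34, 22 bp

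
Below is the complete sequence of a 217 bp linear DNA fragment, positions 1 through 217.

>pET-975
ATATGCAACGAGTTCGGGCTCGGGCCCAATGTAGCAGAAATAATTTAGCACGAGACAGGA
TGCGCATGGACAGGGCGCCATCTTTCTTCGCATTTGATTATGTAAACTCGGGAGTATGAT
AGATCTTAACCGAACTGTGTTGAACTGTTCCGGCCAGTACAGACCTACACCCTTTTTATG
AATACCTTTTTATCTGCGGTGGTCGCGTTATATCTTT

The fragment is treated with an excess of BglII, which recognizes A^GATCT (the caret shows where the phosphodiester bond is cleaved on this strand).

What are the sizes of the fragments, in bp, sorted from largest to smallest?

121, 96 bp

The BglII site (AGATCT) starts at position 121.
BglII cuts after the first base of each site, so after position 121.
Linear molecule, 1 cut → 2 fragments:
  1–121 → 121 bp
  122–217 → 96 bp
Sorted largest to smallest: 121, 96 bp.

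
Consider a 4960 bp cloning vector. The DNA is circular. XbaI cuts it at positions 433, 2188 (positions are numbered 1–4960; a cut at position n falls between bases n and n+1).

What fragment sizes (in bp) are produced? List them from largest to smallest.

Circular molecule, 2 cuts → 2 fragments:
  2188 − 433 = 1755 bp
  wrap: 4960 − 2188 + 433 = 3205 bp
Sorted largest to smallest: 3205, 1755 bp.

3205, 1755 bp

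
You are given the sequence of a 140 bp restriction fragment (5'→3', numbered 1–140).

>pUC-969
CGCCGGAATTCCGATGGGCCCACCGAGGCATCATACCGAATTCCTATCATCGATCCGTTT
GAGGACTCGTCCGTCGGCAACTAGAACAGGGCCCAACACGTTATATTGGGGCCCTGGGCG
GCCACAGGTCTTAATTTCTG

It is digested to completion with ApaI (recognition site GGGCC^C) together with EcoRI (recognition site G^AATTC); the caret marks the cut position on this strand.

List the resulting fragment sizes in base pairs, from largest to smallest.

55, 27, 20, 18, 14, 6 bp

ApaI sites (GGGCCC) start at positions 16, 89, 109.
ApaI cuts after base 5 of each site (before the last base), so after positions 20, 93, 113.
EcoRI sites (GAATTC) start at positions 6, 38.
EcoRI cuts after the first base of each site, so after positions 6, 38.
Combined cut positions: 6, 20, 38, 93, 113.
Linear molecule, 5 cuts → 6 fragments:
  1–6 → 6 bp
  7–20 → 14 bp
  21–38 → 18 bp
  39–93 → 55 bp
  94–113 → 20 bp
  114–140 → 27 bp
Sorted largest to smallest: 55, 27, 20, 18, 14, 6 bp.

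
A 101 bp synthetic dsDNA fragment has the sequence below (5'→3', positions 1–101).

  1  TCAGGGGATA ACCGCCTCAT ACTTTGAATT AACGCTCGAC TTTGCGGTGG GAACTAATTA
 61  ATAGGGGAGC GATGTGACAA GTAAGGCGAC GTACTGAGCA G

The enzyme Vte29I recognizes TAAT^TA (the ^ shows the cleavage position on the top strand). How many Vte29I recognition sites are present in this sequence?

1

TAATTA occurs starting at position 55.
Vte29I cuts at 1 site.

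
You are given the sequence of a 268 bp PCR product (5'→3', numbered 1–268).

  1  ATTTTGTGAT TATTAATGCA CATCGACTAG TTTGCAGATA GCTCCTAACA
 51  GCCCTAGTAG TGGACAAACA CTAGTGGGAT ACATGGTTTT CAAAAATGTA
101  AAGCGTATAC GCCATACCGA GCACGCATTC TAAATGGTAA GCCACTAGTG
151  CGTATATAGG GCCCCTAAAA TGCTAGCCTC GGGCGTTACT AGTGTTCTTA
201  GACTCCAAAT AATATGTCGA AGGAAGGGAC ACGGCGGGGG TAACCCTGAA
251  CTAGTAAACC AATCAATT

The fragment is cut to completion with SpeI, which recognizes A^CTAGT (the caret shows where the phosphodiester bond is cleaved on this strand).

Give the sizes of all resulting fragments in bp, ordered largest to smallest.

SpeI sites (ACTAGT) start at positions 26, 70, 144, 188, 250.
SpeI cuts after the first base of each site, so after positions 26, 70, 144, 188, 250.
Linear molecule, 5 cuts → 6 fragments:
  1–26 → 26 bp
  27–70 → 44 bp
  71–144 → 74 bp
  145–188 → 44 bp
  189–250 → 62 bp
  251–268 → 18 bp
Sorted largest to smallest: 74, 62, 44, 44, 26, 18 bp.

74, 62, 44, 44, 26, 18 bp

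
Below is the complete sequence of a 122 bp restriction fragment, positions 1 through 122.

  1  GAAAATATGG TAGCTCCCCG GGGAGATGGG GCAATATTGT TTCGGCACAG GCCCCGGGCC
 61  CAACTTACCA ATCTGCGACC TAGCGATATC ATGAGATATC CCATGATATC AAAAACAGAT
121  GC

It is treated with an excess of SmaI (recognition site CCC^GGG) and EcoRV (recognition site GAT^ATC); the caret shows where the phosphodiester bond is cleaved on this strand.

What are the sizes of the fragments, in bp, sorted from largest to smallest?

SmaI sites (CCCGGG) start at positions 17, 53.
SmaI cuts after base 3 of each site, so after positions 19, 55.
EcoRV sites (GATATC) start at positions 85, 95, 105.
EcoRV cuts after base 3 of each site, so after positions 87, 97, 107.
Combined cut positions: 19, 55, 87, 97, 107.
Linear molecule, 5 cuts → 6 fragments:
  1–19 → 19 bp
  20–55 → 36 bp
  56–87 → 32 bp
  88–97 → 10 bp
  98–107 → 10 bp
  108–122 → 15 bp
Sorted largest to smallest: 36, 32, 19, 15, 10, 10 bp.

36, 32, 19, 15, 10, 10 bp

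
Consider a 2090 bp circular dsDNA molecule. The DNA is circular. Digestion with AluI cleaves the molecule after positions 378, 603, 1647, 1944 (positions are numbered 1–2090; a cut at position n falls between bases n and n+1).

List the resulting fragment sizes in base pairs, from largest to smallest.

1044, 524, 297, 225 bp

Circular molecule, 4 cuts → 4 fragments:
  603 − 378 = 225 bp
  1647 − 603 = 1044 bp
  1944 − 1647 = 297 bp
  wrap: 2090 − 1944 + 378 = 524 bp
Sorted largest to smallest: 1044, 524, 297, 225 bp.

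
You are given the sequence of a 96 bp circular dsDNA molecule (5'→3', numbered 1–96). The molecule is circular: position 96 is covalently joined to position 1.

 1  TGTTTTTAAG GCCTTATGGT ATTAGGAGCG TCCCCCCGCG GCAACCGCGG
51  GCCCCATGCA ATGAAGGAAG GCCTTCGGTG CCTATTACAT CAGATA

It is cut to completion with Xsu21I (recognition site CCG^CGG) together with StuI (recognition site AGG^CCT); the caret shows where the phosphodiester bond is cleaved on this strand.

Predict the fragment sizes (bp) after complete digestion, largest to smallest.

Xsu21I sites (CCGCGG) start at positions 36, 45.
Xsu21I cuts after base 3 of each site, so after positions 38, 47.
StuI sites (AGGCCT) start at positions 9, 69.
StuI cuts after base 3 of each site, so after positions 11, 71.
Combined cut positions: 11, 38, 47, 71.
Circular molecule, 4 cuts → 4 fragments:
  12–38 → 27 bp
  39–47 → 9 bp
  48–71 → 24 bp
  72–96 then 1–11 → 25 + 11 = 36 bp
Sorted largest to smallest: 36, 27, 24, 9 bp.

36, 27, 24, 9 bp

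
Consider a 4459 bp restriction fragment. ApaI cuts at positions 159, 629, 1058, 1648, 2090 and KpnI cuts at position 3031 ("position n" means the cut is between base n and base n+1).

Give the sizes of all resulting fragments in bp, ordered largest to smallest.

1428, 941, 590, 470, 442, 429, 159 bp

Combined cut positions (sorted): 159, 629, 1058, 1648, 2090, 3031.
Linear molecule, 6 cuts → 7 fragments:
  159 − 0 = 159 bp
  629 − 159 = 470 bp
  1058 − 629 = 429 bp
  1648 − 1058 = 590 bp
  2090 − 1648 = 442 bp
  3031 − 2090 = 941 bp
  4459 − 3031 = 1428 bp
Sorted largest to smallest: 1428, 941, 590, 470, 442, 429, 159 bp.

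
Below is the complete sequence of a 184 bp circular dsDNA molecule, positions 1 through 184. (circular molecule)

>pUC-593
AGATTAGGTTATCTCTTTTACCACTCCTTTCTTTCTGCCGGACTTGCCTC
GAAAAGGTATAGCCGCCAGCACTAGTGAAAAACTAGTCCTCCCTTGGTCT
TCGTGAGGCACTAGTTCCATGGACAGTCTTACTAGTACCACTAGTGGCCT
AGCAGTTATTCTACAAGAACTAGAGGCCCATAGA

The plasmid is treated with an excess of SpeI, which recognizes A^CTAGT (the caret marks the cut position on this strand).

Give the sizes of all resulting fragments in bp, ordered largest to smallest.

115, 28, 21, 11, 9 bp

SpeI sites (ACTAGT) start at positions 71, 82, 110, 131, 140.
SpeI cuts after the first base of each site, so after positions 71, 82, 110, 131, 140.
Circular molecule, 5 cuts → 5 fragments:
  72–82 → 11 bp
  83–110 → 28 bp
  111–131 → 21 bp
  132–140 → 9 bp
  141–184 then 1–71 → 44 + 71 = 115 bp
Sorted largest to smallest: 115, 28, 21, 11, 9 bp.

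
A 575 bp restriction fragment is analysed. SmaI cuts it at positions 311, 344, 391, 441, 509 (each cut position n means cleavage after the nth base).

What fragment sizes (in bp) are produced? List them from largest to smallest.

Linear molecule, 5 cuts → 6 fragments:
  311 − 0 = 311 bp
  344 − 311 = 33 bp
  391 − 344 = 47 bp
  441 − 391 = 50 bp
  509 − 441 = 68 bp
  575 − 509 = 66 bp
Sorted largest to smallest: 311, 68, 66, 50, 47, 33 bp.

311, 68, 66, 50, 47, 33 bp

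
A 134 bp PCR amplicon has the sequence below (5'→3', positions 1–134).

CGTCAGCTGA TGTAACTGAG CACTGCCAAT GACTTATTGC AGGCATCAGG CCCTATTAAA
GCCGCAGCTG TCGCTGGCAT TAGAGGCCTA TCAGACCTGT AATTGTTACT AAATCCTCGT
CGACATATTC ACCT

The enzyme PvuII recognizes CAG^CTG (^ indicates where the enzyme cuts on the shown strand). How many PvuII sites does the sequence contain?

2

CAGCTG occurs starting at positions 4, 65.
PvuII cuts at 2 sites.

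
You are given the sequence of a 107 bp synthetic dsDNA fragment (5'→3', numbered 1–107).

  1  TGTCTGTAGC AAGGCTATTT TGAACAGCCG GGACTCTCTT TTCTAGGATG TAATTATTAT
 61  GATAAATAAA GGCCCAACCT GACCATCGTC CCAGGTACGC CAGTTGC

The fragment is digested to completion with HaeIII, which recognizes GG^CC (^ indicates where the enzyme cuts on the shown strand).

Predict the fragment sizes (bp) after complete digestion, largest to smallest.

The HaeIII site (GGCC) starts at position 71.
HaeIII cuts after base 2 of each site, so after position 72.
Linear molecule, 1 cut → 2 fragments:
  1–72 → 72 bp
  73–107 → 35 bp
Sorted largest to smallest: 72, 35 bp.

72, 35 bp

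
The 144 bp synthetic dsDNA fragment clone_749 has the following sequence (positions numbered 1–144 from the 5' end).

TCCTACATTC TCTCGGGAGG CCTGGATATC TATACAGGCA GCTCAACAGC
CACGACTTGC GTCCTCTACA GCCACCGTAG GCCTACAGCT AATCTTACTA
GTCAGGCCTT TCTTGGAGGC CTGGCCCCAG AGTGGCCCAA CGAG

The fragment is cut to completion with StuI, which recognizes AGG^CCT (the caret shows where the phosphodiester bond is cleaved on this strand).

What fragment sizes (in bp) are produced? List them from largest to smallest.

61, 25, 25, 20, 13 bp

StuI sites (AGGCCT) start at positions 18, 79, 104, 117.
StuI cuts after base 3 of each site, so after positions 20, 81, 106, 119.
Linear molecule, 4 cuts → 5 fragments:
  1–20 → 20 bp
  21–81 → 61 bp
  82–106 → 25 bp
  107–119 → 13 bp
  120–144 → 25 bp
Sorted largest to smallest: 61, 25, 25, 20, 13 bp.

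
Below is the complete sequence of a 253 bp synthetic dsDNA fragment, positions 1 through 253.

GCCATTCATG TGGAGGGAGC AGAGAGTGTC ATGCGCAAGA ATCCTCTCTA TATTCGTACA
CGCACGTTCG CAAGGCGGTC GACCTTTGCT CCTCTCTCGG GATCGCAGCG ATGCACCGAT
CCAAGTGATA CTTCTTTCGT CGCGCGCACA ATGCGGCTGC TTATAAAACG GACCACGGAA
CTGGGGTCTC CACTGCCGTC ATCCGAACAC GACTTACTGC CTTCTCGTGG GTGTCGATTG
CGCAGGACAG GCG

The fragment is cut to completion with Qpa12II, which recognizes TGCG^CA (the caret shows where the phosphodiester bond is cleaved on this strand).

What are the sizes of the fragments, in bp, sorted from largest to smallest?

Qpa12II sites (TGCGCA) start at positions 32, 239.
Qpa12II cuts after base 4 of each site, so after positions 35, 242.
Linear molecule, 2 cuts → 3 fragments:
  1–35 → 35 bp
  36–242 → 207 bp
  243–253 → 11 bp
Sorted largest to smallest: 207, 35, 11 bp.

207, 35, 11 bp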